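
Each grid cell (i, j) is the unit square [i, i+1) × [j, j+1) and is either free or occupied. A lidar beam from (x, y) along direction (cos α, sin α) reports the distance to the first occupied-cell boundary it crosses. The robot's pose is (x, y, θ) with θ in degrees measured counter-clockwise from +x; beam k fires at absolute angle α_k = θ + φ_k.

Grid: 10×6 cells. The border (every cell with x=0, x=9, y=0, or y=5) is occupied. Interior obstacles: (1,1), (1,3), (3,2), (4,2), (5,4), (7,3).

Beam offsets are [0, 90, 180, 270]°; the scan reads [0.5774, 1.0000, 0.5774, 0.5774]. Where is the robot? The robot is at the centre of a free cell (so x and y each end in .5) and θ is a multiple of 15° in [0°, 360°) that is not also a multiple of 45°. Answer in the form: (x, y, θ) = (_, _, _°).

The pose lattice has 26·16 = 416 candidates. Test each by forward raycasting.
  (2.5, 1.5, 30°): beam 1 = 1.0000 ≠ 0.5774 ✗
  (8.5, 3.5, 150°): beam 2 = 2.8868 ≠ 1.0000 ✗
  (7.5, 1.5, 195°): beam 1 = 1.9319 ≠ 0.5774 ✗
  (1.5, 4.5, 75°): beam 1 = 0.5176 ≠ 0.5774 ✗
  …
  (1.5, 4.5, 300°): r_1=0.5774, r_2=1.0000, r_3=0.5774, r_4=0.5774 — all match ✓
No second candidate reproduces the full scan.

(x, y, θ) = (1.5, 4.5, 300°)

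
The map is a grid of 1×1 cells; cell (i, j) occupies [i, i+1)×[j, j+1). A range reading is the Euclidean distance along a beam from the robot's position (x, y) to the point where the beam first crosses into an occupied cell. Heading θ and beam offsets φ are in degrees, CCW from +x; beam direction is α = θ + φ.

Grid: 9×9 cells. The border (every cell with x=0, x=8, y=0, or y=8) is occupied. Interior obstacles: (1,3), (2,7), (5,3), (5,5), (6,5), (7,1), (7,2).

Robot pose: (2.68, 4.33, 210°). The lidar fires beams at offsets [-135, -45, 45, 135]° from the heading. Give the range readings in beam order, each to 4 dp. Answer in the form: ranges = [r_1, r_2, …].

ranges = [3.7995, 1.7393, 3.4475, 2.4018]

beam 1: φ=-135°, α=75°
  direction (0.2588, 0.9659); cell (2,4); t to first gridline: x 1.2364, y 0.6936 (then +3.8637 / +1.0353)
    (2,5) via y @ 0.6936
    (3,5) via x @ 1.2364
    (3,6) via y @ 1.7289
    (3,7) via y @ 2.7642
    (3,8) via y @ 3.7995  # hit
  → r_1 = 3.7995
beam 2: φ=-45°, α=165°
  direction (-0.9659, 0.2588); cell (2,4); t to first gridline: x 0.7040, y 2.5887 (then +1.0353 / +3.8637)
    (1,4) via x @ 0.7040
    (0,4) via x @ 1.7393  # hit
  → r_2 = 1.7393
beam 3: φ=45°, α=255°
  direction (-0.2588, -0.9659); cell (2,4); t to first gridline: x 2.6273, y 0.3416 (then +3.8637 / +1.0353)
    (2,3) via y @ 0.3416
    (2,2) via y @ 1.3769
    (2,1) via y @ 2.4122
    (1,1) via x @ 2.6273
    (1,0) via y @ 3.4475  # hit
  → r_3 = 3.4475
beam 4: φ=135°, α=345°
  direction (0.9659, -0.2588); cell (2,4); t to first gridline: x 0.3313, y 1.2750 (then +1.0353 / +3.8637)
    (3,4) via x @ 0.3313
    (3,3) via y @ 1.2750
    (4,3) via x @ 1.3666
    (5,3) via x @ 2.4018  # hit
  → r_4 = 2.4018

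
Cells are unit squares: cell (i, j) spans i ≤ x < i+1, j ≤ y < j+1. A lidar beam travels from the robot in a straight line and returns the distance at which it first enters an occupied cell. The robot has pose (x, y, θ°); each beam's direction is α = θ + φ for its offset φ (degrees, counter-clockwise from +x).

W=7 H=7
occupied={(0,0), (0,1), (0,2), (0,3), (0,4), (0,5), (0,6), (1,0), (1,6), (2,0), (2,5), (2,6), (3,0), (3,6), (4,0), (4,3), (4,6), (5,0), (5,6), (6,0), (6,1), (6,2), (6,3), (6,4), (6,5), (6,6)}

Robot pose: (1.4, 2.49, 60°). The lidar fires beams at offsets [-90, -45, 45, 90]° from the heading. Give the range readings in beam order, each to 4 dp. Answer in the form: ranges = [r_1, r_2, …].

beam 1: φ=-90°, α=330°
  d=(0.8660,-0.5000)  start (1,2)  tX=0.6928 tY=0.9800  stride 1/|dx|=1.1547 1/|dy|=2.0000
    cross x-line → (2,2), t=0.6928
    cross y-line → (2,1), t=0.9800
    cross x-line → (3,1), t=1.8475
    cross y-line → (3,0), t=2.9800 (wall)
  → r_1 = 2.9800
beam 2: φ=-45°, α=15°
  d=(0.9659,0.2588)  start (1,2)  tX=0.6212 tY=1.9705  stride 1/|dx|=1.0353 1/|dy|=3.8637
    cross x-line → (2,2), t=0.6212
    cross x-line → (3,2), t=1.6564
    cross y-line → (3,3), t=1.9705
    cross x-line → (4,3), t=2.6917 (wall)
  → r_2 = 2.6917
beam 3: φ=45°, α=105°
  d=(-0.2588,0.9659)  start (1,2)  tX=1.5455 tY=0.5280  stride 1/|dx|=3.8637 1/|dy|=1.0353
    cross y-line → (1,3), t=0.5280
    cross x-line → (0,3), t=1.5455 (wall)
  → r_3 = 1.5455
beam 4: φ=90°, α=150°
  d=(-0.8660,0.5000)  start (1,2)  tX=0.4619 tY=1.0200  stride 1/|dx|=1.1547 1/|dy|=2.0000
    cross x-line → (0,2), t=0.4619 (wall)
  → r_4 = 0.4619

ranges = [2.9800, 2.6917, 1.5455, 0.4619]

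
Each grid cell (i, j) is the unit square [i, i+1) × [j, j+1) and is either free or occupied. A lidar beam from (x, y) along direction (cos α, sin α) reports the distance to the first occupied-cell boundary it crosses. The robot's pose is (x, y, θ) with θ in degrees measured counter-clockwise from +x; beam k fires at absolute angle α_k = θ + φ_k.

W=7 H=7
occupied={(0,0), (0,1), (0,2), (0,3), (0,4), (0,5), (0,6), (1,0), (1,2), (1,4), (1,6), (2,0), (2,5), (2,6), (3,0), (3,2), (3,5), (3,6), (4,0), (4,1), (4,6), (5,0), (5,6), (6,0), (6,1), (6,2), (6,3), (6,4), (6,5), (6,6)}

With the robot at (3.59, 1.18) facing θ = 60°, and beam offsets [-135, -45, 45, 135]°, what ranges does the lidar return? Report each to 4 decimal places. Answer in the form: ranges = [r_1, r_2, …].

ranges = [0.1863, 0.4245, 0.8489, 0.6955]

beam 1: φ=-135°, α=285°
  d=(0.2588,-0.9659)  start (3,1)  tX=1.5841 tY=0.1863  stride 1/|dx|=3.8637 1/|dy|=1.0353
    cross y-line → (3,0), t=0.1863 (wall)
  → r_1 = 0.1863
beam 2: φ=-45°, α=15°
  d=(0.9659,0.2588)  start (3,1)  tX=0.4245 tY=3.1682  stride 1/|dx|=1.0353 1/|dy|=3.8637
    cross x-line → (4,1), t=0.4245 (wall)
  → r_2 = 0.4245
beam 3: φ=45°, α=105°
  d=(-0.2588,0.9659)  start (3,1)  tX=2.2796 tY=0.8489  stride 1/|dx|=3.8637 1/|dy|=1.0353
    cross y-line → (3,2), t=0.8489 (wall)
  → r_3 = 0.8489
beam 4: φ=135°, α=195°
  d=(-0.9659,-0.2588)  start (3,1)  tX=0.6108 tY=0.6955  stride 1/|dx|=1.0353 1/|dy|=3.8637
    cross x-line → (2,1), t=0.6108
    cross y-line → (2,0), t=0.6955 (wall)
  → r_4 = 0.6955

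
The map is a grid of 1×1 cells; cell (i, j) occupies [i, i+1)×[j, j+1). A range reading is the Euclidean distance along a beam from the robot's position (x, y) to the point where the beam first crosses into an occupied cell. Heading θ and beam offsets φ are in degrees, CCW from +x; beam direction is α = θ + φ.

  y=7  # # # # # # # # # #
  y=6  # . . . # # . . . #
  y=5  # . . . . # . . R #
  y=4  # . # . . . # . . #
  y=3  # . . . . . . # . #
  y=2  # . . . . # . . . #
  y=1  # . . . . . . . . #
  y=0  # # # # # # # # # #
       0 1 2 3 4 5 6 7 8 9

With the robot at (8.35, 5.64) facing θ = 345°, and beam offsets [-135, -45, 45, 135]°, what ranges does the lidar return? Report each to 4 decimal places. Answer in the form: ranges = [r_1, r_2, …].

beam 1: φ=-135°, α=210°
  dir = (cos 210°, sin 210°) = (-0.8660, -0.5000); from cell (8,5)
  next x-line at t=0.4041, next y-line at t=1.2800; Δt_x=1.1547, Δt_y=2.0000
    x: enter (7,5) at t=0.4041
    y: enter (7,4) at t=1.2800
    x: enter (6,4) at t=1.5588 ← occupied
  → r_1 = 1.5588
beam 2: φ=-45°, α=300°
  dir = (cos 300°, sin 300°) = (0.5000, -0.8660); from cell (8,5)
  next x-line at t=1.3000, next y-line at t=0.7390; Δt_x=2.0000, Δt_y=1.1547
    y: enter (8,4) at t=0.7390
    x: enter (9,4) at t=1.3000 ← occupied
  → r_2 = 1.3000
beam 3: φ=45°, α=30°
  dir = (cos 30°, sin 30°) = (0.8660, 0.5000); from cell (8,5)
  next x-line at t=0.7506, next y-line at t=0.7200; Δt_x=1.1547, Δt_y=2.0000
    y: enter (8,6) at t=0.7200
    x: enter (9,6) at t=0.7506 ← occupied
  → r_3 = 0.7506
beam 4: φ=135°, α=120°
  dir = (cos 120°, sin 120°) = (-0.5000, 0.8660); from cell (8,5)
  next x-line at t=0.7000, next y-line at t=0.4157; Δt_x=2.0000, Δt_y=1.1547
    y: enter (8,6) at t=0.4157
    x: enter (7,6) at t=0.7000
    y: enter (7,7) at t=1.5704 ← occupied
  → r_4 = 1.5704

ranges = [1.5588, 1.3000, 0.7506, 1.5704]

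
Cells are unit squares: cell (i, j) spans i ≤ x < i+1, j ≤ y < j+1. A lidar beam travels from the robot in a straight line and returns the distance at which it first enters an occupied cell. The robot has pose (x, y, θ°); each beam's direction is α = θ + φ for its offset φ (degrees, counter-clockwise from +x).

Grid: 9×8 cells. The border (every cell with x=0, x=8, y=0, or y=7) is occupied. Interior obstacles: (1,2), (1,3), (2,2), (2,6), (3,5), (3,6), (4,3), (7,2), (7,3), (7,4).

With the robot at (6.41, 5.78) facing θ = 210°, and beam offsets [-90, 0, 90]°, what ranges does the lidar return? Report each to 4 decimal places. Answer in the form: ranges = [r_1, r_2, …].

beam 1: φ=-90°, α=120°
  cosα=-0.5000 sinα=0.8660 | (6,5) | tMaxX 0.8200 tMaxY 0.2540 | tΔX 2.0000 tΔY 1.1547
    t=0.2540 [y] (6,6)
    t=0.8200 [x] (5,6)
    t=1.4087 [y] (5,7) — stop
  → r_1 = 1.4087
beam 2: φ=0°, α=210°
  cosα=-0.8660 sinα=-0.5000 | (6,5) | tMaxX 0.4734 tMaxY 1.5600 | tΔX 1.1547 tΔY 2.0000
    t=0.4734 [x] (5,5)
    t=1.5600 [y] (5,4)
    t=1.6281 [x] (4,4)
    t=2.7828 [x] (3,4)
    t=3.5600 [y] (3,3)
    t=3.9375 [x] (2,3)
    t=5.0922 [x] (1,3) — stop
  → r_2 = 5.0922
beam 3: φ=90°, α=300°
  cosα=0.5000 sinα=-0.8660 | (6,5) | tMaxX 1.1800 tMaxY 0.9007 | tΔX 2.0000 tΔY 1.1547
    t=0.9007 [y] (6,4)
    t=1.1800 [x] (7,4) — stop
  → r_3 = 1.1800

ranges = [1.4087, 5.0922, 1.1800]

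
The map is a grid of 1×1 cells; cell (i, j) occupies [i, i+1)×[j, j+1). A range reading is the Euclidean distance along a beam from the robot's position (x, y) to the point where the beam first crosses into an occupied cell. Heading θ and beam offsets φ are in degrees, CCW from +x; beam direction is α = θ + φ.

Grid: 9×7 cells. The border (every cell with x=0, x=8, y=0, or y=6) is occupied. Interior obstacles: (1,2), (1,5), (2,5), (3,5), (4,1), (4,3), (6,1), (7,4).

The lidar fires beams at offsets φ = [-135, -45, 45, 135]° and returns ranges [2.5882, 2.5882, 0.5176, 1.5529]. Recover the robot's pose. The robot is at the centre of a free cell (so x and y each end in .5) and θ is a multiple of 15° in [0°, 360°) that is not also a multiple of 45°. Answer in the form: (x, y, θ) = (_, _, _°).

Candidates: 27 free-cell centres × 16 headings = 432 poses. Raycast each; keep the one whose scan matches to 4 dp.
  (7.5, 3.5, 15°): beam 1 = 1.7321 ≠ 2.5882 ✗
  (5.5, 3.5, 150°): beam 1 = 1.9319 ≠ 2.5882 ✗
  (7.5, 5.5, 165°): beam 1 = 0.5774 ≠ 2.5882 ✗
  (7.5, 2.5, 120°): beam 1 = 0.5176 ≠ 2.5882 ✗
  (4.5, 4.5, 120°): beam 1 = 3.6235 ≠ 2.5882 ✗
  …
  (3.5, 3.5, 300°): r_1=2.5882, r_2=2.5882, r_3=0.5176, r_4=1.5529 — all match ✓
No second candidate reproduces the full scan.

(x, y, θ) = (3.5, 3.5, 300°)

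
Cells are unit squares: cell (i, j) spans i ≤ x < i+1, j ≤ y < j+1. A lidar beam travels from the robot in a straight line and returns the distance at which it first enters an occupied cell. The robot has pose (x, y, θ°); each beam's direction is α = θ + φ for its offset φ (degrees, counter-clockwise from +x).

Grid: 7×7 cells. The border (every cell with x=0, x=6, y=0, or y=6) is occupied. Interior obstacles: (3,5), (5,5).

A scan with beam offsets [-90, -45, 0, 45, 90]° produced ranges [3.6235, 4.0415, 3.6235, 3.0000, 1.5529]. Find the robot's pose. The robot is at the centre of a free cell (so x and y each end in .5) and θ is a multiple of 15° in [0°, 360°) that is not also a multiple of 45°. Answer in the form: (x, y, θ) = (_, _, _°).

(x, y, θ) = (4.5, 4.5, 255°)

Enumerate (i+0.5, j+0.5, θ) over the 23 free cells and 16 admissible headings. For each, cast all 5 beams and compare to the given ranges.
  (2.5, 2.5, 30°): beam 1 = 1.7321 ≠ 3.6235 ✗
  (1.5, 4.5, 195°): beam 1 = 1.5529 ≠ 3.6235 ✗
  (3.5, 1.5, 15°): beam 1 = 0.5176 ≠ 3.6235 ✗
  …
  (4.5, 4.5, 255°): r_1=3.6235, r_2=4.0415, r_3=3.6235, r_4=3.0000, r_5=1.5529 — all match ✓
No second candidate reproduces the full scan.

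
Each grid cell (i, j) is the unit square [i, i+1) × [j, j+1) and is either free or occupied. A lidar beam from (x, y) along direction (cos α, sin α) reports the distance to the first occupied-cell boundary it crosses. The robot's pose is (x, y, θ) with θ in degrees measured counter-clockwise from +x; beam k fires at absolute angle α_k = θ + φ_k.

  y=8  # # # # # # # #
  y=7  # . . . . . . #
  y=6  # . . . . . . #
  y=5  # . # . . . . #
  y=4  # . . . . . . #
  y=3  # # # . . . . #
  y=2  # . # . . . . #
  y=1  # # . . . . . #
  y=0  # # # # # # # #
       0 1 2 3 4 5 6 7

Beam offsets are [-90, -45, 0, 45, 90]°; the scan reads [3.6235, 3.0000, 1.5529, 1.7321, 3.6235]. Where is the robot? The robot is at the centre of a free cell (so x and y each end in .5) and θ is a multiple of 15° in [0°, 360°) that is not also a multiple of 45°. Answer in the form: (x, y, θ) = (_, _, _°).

Enumerate (i+0.5, j+0.5, θ) over the 37 free cells and 16 admissible headings. For each, cast all 5 beams and compare to the given ranges.
  (1.5, 2.5, 330°): beam 1 = 0.5774 ≠ 3.6235 ✗
  (3.5, 4.5, 285°): beam 1 = 1.9319 ≠ 3.6235 ✗
  (3.5, 7.5, 120°): beam 1 = 1.0000 ≠ 3.6235 ✗
  (1.5, 7.5, 30°): beam 1 = 1.7321 ≠ 3.6235 ✗
  (5.5, 6.5, 210°): beam 1 = 1.7321 ≠ 3.6235 ✗
  …
  (5.5, 4.5, 345°): r_1=3.6235, r_2=3.0000, r_3=1.5529, r_4=1.7321, r_5=3.6235 — all match ✓
Unique over the lattice → pose = (5.5, 4.5, 345°).

(x, y, θ) = (5.5, 4.5, 345°)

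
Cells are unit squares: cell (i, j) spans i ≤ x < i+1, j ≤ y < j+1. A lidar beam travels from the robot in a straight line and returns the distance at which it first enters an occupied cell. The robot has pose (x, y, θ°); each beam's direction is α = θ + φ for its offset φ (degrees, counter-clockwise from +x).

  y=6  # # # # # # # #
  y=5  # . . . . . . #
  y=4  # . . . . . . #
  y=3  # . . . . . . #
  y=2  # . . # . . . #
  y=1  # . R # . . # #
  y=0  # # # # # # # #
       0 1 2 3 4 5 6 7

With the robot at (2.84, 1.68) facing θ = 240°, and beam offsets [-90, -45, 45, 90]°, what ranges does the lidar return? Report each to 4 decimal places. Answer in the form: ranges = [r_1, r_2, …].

beam 1: φ=-90°, α=150°
  cosα=-0.8660 sinα=0.5000 | (2,1) | tMaxX 0.9699 tMaxY 0.6400 | tΔX 1.1547 tΔY 2.0000
    t=0.6400 [y] (2,2)
    t=0.9699 [x] (1,2)
    t=2.1246 [x] (0,2) — stop
  → r_1 = 2.1246
beam 2: φ=-45°, α=195°
  cosα=-0.9659 sinα=-0.2588 | (2,1) | tMaxX 0.8696 tMaxY 2.6273 | tΔX 1.0353 tΔY 3.8637
    t=0.8696 [x] (1,1)
    t=1.9049 [x] (0,1) — stop
  → r_2 = 1.9049
beam 3: φ=45°, α=285°
  cosα=0.2588 sinα=-0.9659 | (2,1) | tMaxX 0.6182 tMaxY 0.7040 | tΔX 3.8637 tΔY 1.0353
    t=0.6182 [x] (3,1) — stop
  → r_3 = 0.6182
beam 4: φ=90°, α=330°
  cosα=0.8660 sinα=-0.5000 | (2,1) | tMaxX 0.1848 tMaxY 1.3600 | tΔX 1.1547 tΔY 2.0000
    t=0.1848 [x] (3,1) — stop
  → r_4 = 0.1848

ranges = [2.1246, 1.9049, 0.6182, 0.1848]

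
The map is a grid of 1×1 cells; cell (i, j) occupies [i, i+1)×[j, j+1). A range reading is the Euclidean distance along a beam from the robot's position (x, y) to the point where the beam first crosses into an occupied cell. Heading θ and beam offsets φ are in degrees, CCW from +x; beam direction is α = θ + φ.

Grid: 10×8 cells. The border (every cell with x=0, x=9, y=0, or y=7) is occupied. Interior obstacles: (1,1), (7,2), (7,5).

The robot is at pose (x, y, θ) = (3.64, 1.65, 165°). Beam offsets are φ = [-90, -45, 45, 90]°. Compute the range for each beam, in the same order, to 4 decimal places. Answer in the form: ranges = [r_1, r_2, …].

ranges = [5.5387, 5.2800, 1.3000, 0.6729]

beam 1: φ=-90°, α=75°
  direction (0.2588, 0.9659); cell (3,1); t to first gridline: x 1.3909, y 0.3623 (then +3.8637 / +1.0353)
    (3,2) via y @ 0.3623
    (4,2) via x @ 1.3909
    (4,3) via y @ 1.3976
    (4,4) via y @ 2.4329
    (4,5) via y @ 3.4682
    (4,6) via y @ 4.5035
    (5,6) via x @ 5.2546
    (5,7) via y @ 5.5387  # hit
  → r_1 = 5.5387
beam 2: φ=-45°, α=120°
  direction (-0.5000, 0.8660); cell (3,1); t to first gridline: x 1.2800, y 0.4041 (then +2.0000 / +1.1547)
    (3,2) via y @ 0.4041
    (2,2) via x @ 1.2800
    (2,3) via y @ 1.5588
    (2,4) via y @ 2.7135
    (1,4) via x @ 3.2800
    (1,5) via y @ 3.8682
    (1,6) via y @ 5.0229
    (0,6) via x @ 5.2800  # hit
  → r_2 = 5.2800
beam 3: φ=45°, α=210°
  direction (-0.8660, -0.5000); cell (3,1); t to first gridline: x 0.7390, y 1.3000 (then +1.1547 / +2.0000)
    (2,1) via x @ 0.7390
    (2,0) via y @ 1.3000  # hit
  → r_3 = 1.3000
beam 4: φ=90°, α=255°
  direction (-0.2588, -0.9659); cell (3,1); t to first gridline: x 2.4728, y 0.6729 (then +3.8637 / +1.0353)
    (3,0) via y @ 0.6729  # hit
  → r_4 = 0.6729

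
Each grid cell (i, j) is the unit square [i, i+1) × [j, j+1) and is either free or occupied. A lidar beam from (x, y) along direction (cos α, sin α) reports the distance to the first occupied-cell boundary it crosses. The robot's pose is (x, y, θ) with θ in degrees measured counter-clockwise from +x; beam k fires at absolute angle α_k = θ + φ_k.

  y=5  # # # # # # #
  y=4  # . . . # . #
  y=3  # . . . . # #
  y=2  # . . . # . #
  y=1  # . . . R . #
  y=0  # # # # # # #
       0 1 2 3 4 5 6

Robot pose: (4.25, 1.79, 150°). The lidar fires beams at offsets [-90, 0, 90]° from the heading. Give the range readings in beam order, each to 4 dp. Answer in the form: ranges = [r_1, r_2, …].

ranges = [0.2425, 3.7528, 0.9122]

beam 1: φ=-90°, α=60°
  direction (0.5000, 0.8660); cell (4,1); t to first gridline: x 1.5000, y 0.2425 (then +2.0000 / +1.1547)
    (4,2) via y @ 0.2425  # hit
  → r_1 = 0.2425
beam 2: φ=0°, α=150°
  direction (-0.8660, 0.5000); cell (4,1); t to first gridline: x 0.2887, y 0.4200 (then +1.1547 / +2.0000)
    (3,1) via x @ 0.2887
    (3,2) via y @ 0.4200
    (2,2) via x @ 1.4434
    (2,3) via y @ 2.4200
    (1,3) via x @ 2.5981
    (0,3) via x @ 3.7528  # hit
  → r_2 = 3.7528
beam 3: φ=90°, α=240°
  direction (-0.5000, -0.8660); cell (4,1); t to first gridline: x 0.5000, y 0.9122 (then +2.0000 / +1.1547)
    (3,1) via x @ 0.5000
    (3,0) via y @ 0.9122  # hit
  → r_3 = 0.9122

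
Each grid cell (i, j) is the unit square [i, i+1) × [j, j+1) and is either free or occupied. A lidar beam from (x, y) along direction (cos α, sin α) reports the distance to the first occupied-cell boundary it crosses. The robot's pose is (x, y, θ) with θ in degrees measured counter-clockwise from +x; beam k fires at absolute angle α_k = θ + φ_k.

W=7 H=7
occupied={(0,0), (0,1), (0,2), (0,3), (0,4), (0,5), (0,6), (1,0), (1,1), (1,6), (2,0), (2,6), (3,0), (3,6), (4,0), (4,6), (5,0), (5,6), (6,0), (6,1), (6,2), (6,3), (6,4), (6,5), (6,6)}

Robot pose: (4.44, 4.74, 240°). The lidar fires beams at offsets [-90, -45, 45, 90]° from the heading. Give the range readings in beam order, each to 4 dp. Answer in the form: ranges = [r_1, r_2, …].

beam 1: φ=-90°, α=150°
  direction (-0.8660, 0.5000); cell (4,4); t to first gridline: x 0.5081, y 0.5200 (then +1.1547 / +2.0000)
    (3,4) via x @ 0.5081
    (3,5) via y @ 0.5200
    (2,5) via x @ 1.6628
    (2,6) via y @ 2.5200  # hit
  → r_1 = 2.5200
beam 2: φ=-45°, α=195°
  direction (-0.9659, -0.2588); cell (4,4); t to first gridline: x 0.4555, y 2.8591 (then +1.0353 / +3.8637)
    (3,4) via x @ 0.4555
    (2,4) via x @ 1.4908
    (1,4) via x @ 2.5261
    (1,3) via y @ 2.8591
    (0,3) via x @ 3.5614  # hit
  → r_2 = 3.5614
beam 3: φ=45°, α=285°
  direction (0.2588, -0.9659); cell (4,4); t to first gridline: x 2.1637, y 0.7661 (then +3.8637 / +1.0353)
    (4,3) via y @ 0.7661
    (4,2) via y @ 1.8014
    (5,2) via x @ 2.1637
    (5,1) via y @ 2.8367
    (5,0) via y @ 3.8719  # hit
  → r_3 = 3.8719
beam 4: φ=90°, α=330°
  direction (0.8660, -0.5000); cell (4,4); t to first gridline: x 0.6466, y 1.4800 (then +1.1547 / +2.0000)
    (5,4) via x @ 0.6466
    (5,3) via y @ 1.4800
    (6,3) via x @ 1.8013  # hit
  → r_4 = 1.8013

ranges = [2.5200, 3.5614, 3.8719, 1.8013]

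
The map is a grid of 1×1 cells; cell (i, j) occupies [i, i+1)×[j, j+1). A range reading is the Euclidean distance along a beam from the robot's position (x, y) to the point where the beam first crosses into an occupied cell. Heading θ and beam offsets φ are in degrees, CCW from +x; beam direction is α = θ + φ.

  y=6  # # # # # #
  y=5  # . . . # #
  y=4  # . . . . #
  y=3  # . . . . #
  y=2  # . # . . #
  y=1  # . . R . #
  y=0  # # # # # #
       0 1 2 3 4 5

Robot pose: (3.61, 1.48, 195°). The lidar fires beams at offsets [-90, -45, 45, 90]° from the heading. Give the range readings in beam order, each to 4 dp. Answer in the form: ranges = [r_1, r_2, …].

beam 1: φ=-90°, α=105°
  d=(-0.2588,0.9659)  start (3,1)  tX=2.3569 tY=0.5383  stride 1/|dx|=3.8637 1/|dy|=1.0353
    cross y-line → (3,2), t=0.5383
    cross y-line → (3,3), t=1.5736
    cross x-line → (2,3), t=2.3569
    cross y-line → (2,4), t=2.6089
    cross y-line → (2,5), t=3.6442
    cross y-line → (2,6), t=4.6794 (wall)
  → r_1 = 4.6794
beam 2: φ=-45°, α=150°
  d=(-0.8660,0.5000)  start (3,1)  tX=0.7044 tY=1.0400  stride 1/|dx|=1.1547 1/|dy|=2.0000
    cross x-line → (2,1), t=0.7044
    cross y-line → (2,2), t=1.0400 (wall)
  → r_2 = 1.0400
beam 3: φ=45°, α=240°
  d=(-0.5000,-0.8660)  start (3,1)  tX=1.2200 tY=0.5543  stride 1/|dx|=2.0000 1/|dy|=1.1547
    cross y-line → (3,0), t=0.5543 (wall)
  → r_3 = 0.5543
beam 4: φ=90°, α=285°
  d=(0.2588,-0.9659)  start (3,1)  tX=1.5068 tY=0.4969  stride 1/|dx|=3.8637 1/|dy|=1.0353
    cross y-line → (3,0), t=0.4969 (wall)
  → r_4 = 0.4969

ranges = [4.6794, 1.0400, 0.5543, 0.4969]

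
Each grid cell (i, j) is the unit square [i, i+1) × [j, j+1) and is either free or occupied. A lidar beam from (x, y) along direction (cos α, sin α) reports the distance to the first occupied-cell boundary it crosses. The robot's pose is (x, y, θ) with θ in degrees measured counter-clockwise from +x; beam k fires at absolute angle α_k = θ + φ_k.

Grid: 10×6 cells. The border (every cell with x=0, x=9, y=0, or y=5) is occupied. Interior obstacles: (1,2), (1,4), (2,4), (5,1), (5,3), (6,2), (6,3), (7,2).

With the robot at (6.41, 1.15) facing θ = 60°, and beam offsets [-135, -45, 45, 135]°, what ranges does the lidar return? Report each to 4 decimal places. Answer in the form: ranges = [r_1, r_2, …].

ranges = [0.1553, 2.6814, 0.8800, 0.4245]

beam 1: φ=-135°, α=285°
  d=(0.2588,-0.9659)  start (6,1)  tX=2.2796 tY=0.1553  stride 1/|dx|=3.8637 1/|dy|=1.0353
    cross y-line → (6,0), t=0.1553 (wall)
  → r_1 = 0.1553
beam 2: φ=-45°, α=15°
  d=(0.9659,0.2588)  start (6,1)  tX=0.6108 tY=3.2841  stride 1/|dx|=1.0353 1/|dy|=3.8637
    cross x-line → (7,1), t=0.6108
    cross x-line → (8,1), t=1.6461
    cross x-line → (9,1), t=2.6814 (wall)
  → r_2 = 2.6814
beam 3: φ=45°, α=105°
  d=(-0.2588,0.9659)  start (6,1)  tX=1.5841 tY=0.8800  stride 1/|dx|=3.8637 1/|dy|=1.0353
    cross y-line → (6,2), t=0.8800 (wall)
  → r_3 = 0.8800
beam 4: φ=135°, α=195°
  d=(-0.9659,-0.2588)  start (6,1)  tX=0.4245 tY=0.5796  stride 1/|dx|=1.0353 1/|dy|=3.8637
    cross x-line → (5,1), t=0.4245 (wall)
  → r_4 = 0.4245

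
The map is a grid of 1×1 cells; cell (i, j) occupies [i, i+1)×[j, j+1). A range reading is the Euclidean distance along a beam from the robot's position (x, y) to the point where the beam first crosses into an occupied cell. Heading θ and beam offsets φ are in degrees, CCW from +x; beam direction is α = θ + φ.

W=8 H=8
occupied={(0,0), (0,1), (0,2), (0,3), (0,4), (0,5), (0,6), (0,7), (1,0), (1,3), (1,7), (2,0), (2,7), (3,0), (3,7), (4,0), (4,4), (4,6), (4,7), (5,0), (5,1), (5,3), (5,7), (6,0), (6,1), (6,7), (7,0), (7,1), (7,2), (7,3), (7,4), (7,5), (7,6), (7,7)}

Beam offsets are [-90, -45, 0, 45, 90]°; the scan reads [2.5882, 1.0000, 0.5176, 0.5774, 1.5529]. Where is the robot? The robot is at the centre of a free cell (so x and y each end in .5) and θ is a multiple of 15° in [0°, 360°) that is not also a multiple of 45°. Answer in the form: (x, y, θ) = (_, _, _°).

(x, y, θ) = (3.5, 1.5, 255°)

Enumerate (i+0.5, j+0.5, θ) over the 30 free cells and 16 admissible headings. For each, cast all 5 beams and compare to the given ranges.
  (4.5, 5.5, 285°): beam 1 = 3.6235 ≠ 2.5882 ✗
  (3.5, 1.5, 105°): beam 1 = 1.5529 ≠ 2.5882 ✗
  (2.5, 5.5, 345°): beam 1 = 1.9319 ≠ 2.5882 ✗
  (2.5, 3.5, 300°): beam 1 = 0.5774 ≠ 2.5882 ✗
  …
  (3.5, 1.5, 255°): r_1=2.5882, r_2=1.0000, r_3=0.5176, r_4=0.5774, r_5=1.5529 — all match ✓
Only this pose fits every beam.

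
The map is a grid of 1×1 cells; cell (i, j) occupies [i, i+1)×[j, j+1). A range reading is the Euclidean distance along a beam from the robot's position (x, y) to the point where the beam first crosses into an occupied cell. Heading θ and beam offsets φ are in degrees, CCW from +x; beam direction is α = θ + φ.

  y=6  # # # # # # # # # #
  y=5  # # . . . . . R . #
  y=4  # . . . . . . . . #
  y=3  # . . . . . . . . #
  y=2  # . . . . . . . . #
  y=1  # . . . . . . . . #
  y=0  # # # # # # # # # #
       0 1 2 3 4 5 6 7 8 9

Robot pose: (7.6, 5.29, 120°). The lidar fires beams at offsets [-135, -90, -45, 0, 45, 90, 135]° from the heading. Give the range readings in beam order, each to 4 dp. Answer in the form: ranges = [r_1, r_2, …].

ranges = [1.4494, 1.4200, 0.7350, 0.8198, 2.7432, 7.6210, 4.4413]

beam 1: φ=-135°, α=345°
  dir = (cos 345°, sin 345°) = (0.9659, -0.2588); from cell (7,5)
  next x-line at t=0.4141, next y-line at t=1.1205; Δt_x=1.0353, Δt_y=3.8637
    x: enter (8,5) at t=0.4141
    y: enter (8,4) at t=1.1205
    x: enter (9,4) at t=1.4494 ← occupied
  → r_1 = 1.4494
beam 2: φ=-90°, α=30°
  dir = (cos 30°, sin 30°) = (0.8660, 0.5000); from cell (7,5)
  next x-line at t=0.4619, next y-line at t=1.4200; Δt_x=1.1547, Δt_y=2.0000
    x: enter (8,5) at t=0.4619
    y: enter (8,6) at t=1.4200 ← occupied
  → r_2 = 1.4200
beam 3: φ=-45°, α=75°
  dir = (cos 75°, sin 75°) = (0.2588, 0.9659); from cell (7,5)
  next x-line at t=1.5455, next y-line at t=0.7350; Δt_x=3.8637, Δt_y=1.0353
    y: enter (7,6) at t=0.7350 ← occupied
  → r_3 = 0.7350
beam 4: φ=0°, α=120°
  dir = (cos 120°, sin 120°) = (-0.5000, 0.8660); from cell (7,5)
  next x-line at t=1.2000, next y-line at t=0.8198; Δt_x=2.0000, Δt_y=1.1547
    y: enter (7,6) at t=0.8198 ← occupied
  → r_4 = 0.8198
beam 5: φ=45°, α=165°
  dir = (cos 165°, sin 165°) = (-0.9659, 0.2588); from cell (7,5)
  next x-line at t=0.6212, next y-line at t=2.7432; Δt_x=1.0353, Δt_y=3.8637
    x: enter (6,5) at t=0.6212
    x: enter (5,5) at t=1.6564
    x: enter (4,5) at t=2.6917
    y: enter (4,6) at t=2.7432 ← occupied
  → r_5 = 2.7432
beam 6: φ=90°, α=210°
  dir = (cos 210°, sin 210°) = (-0.8660, -0.5000); from cell (7,5)
  next x-line at t=0.6928, next y-line at t=0.5800; Δt_x=1.1547, Δt_y=2.0000
    y: enter (7,4) at t=0.5800
    x: enter (6,4) at t=0.6928
    x: enter (5,4) at t=1.8475
    y: enter (5,3) at t=2.5800
    x: enter (4,3) at t=3.0022
    x: enter (3,3) at t=4.1569
    y: enter (3,2) at t=4.5800
    x: enter (2,2) at t=5.3116
    x: enter (1,2) at t=6.4663
    y: enter (1,1) at t=6.5800
    x: enter (0,1) at t=7.6210 ← occupied
  → r_6 = 7.6210
beam 7: φ=135°, α=255°
  dir = (cos 255°, sin 255°) = (-0.2588, -0.9659); from cell (7,5)
  next x-line at t=2.3182, next y-line at t=0.3002; Δt_x=3.8637, Δt_y=1.0353
    y: enter (7,4) at t=0.3002
    y: enter (7,3) at t=1.3355
    x: enter (6,3) at t=2.3182
    y: enter (6,2) at t=2.3708
    y: enter (6,1) at t=3.4061
    y: enter (6,0) at t=4.4413 ← occupied
  → r_7 = 4.4413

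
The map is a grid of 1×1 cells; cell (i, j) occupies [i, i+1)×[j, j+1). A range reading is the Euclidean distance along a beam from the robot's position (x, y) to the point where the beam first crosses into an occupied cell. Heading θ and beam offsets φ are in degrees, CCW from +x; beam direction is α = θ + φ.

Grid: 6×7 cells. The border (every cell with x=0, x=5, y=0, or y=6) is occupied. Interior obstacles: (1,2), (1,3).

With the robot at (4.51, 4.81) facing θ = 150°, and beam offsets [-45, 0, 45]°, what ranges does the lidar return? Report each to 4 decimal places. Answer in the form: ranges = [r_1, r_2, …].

beam 1: φ=-45°, α=105°
  d=(-0.2588,0.9659)  start (4,4)  tX=1.9705 tY=0.1967  stride 1/|dx|=3.8637 1/|dy|=1.0353
    cross y-line → (4,5), t=0.1967
    cross y-line → (4,6), t=1.2320 (wall)
  → r_1 = 1.2320
beam 2: φ=0°, α=150°
  d=(-0.8660,0.5000)  start (4,4)  tX=0.5889 tY=0.3800  stride 1/|dx|=1.1547 1/|dy|=2.0000
    cross y-line → (4,5), t=0.3800
    cross x-line → (3,5), t=0.5889
    cross x-line → (2,5), t=1.7436
    cross y-line → (2,6), t=2.3800 (wall)
  → r_2 = 2.3800
beam 3: φ=45°, α=195°
  d=(-0.9659,-0.2588)  start (4,4)  tX=0.5280 tY=3.1296  stride 1/|dx|=1.0353 1/|dy|=3.8637
    cross x-line → (3,4), t=0.5280
    cross x-line → (2,4), t=1.5633
    cross x-line → (1,4), t=2.5985
    cross y-line → (1,3), t=3.1296 (wall)
  → r_3 = 3.1296

ranges = [1.2320, 2.3800, 3.1296]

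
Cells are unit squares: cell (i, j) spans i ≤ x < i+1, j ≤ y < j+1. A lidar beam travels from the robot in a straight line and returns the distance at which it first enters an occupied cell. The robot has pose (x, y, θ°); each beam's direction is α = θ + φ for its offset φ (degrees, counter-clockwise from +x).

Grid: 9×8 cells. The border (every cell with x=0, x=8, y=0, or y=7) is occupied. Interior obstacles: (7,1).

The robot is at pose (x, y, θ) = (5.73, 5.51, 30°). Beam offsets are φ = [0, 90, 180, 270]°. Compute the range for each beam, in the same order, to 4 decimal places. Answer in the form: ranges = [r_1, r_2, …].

ranges = [2.6212, 1.7205, 5.4617, 4.0530]

beam 1: φ=0°, α=30°
  d=(0.8660,0.5000)  start (5,5)  tX=0.3118 tY=0.9800  stride 1/|dx|=1.1547 1/|dy|=2.0000
    cross x-line → (6,5), t=0.3118
    cross y-line → (6,6), t=0.9800
    cross x-line → (7,6), t=1.4665
    cross x-line → (8,6), t=2.6212 (wall)
  → r_1 = 2.6212
beam 2: φ=90°, α=120°
  d=(-0.5000,0.8660)  start (5,5)  tX=1.4600 tY=0.5658  stride 1/|dx|=2.0000 1/|dy|=1.1547
    cross y-line → (5,6), t=0.5658
    cross x-line → (4,6), t=1.4600
    cross y-line → (4,7), t=1.7205 (wall)
  → r_2 = 1.7205
beam 3: φ=180°, α=210°
  d=(-0.8660,-0.5000)  start (5,5)  tX=0.8429 tY=1.0200  stride 1/|dx|=1.1547 1/|dy|=2.0000
    cross x-line → (4,5), t=0.8429
    cross y-line → (4,4), t=1.0200
    cross x-line → (3,4), t=1.9976
    cross y-line → (3,3), t=3.0200
    cross x-line → (2,3), t=3.1523
    cross x-line → (1,3), t=4.3070
    cross y-line → (1,2), t=5.0200
    cross x-line → (0,2), t=5.4617 (wall)
  → r_3 = 5.4617
beam 4: φ=270°, α=300°
  d=(0.5000,-0.8660)  start (5,5)  tX=0.5400 tY=0.5889  stride 1/|dx|=2.0000 1/|dy|=1.1547
    cross x-line → (6,5), t=0.5400
    cross y-line → (6,4), t=0.5889
    cross y-line → (6,3), t=1.7436
    cross x-line → (7,3), t=2.5400
    cross y-line → (7,2), t=2.8983
    cross y-line → (7,1), t=4.0530 (wall)
  → r_4 = 4.0530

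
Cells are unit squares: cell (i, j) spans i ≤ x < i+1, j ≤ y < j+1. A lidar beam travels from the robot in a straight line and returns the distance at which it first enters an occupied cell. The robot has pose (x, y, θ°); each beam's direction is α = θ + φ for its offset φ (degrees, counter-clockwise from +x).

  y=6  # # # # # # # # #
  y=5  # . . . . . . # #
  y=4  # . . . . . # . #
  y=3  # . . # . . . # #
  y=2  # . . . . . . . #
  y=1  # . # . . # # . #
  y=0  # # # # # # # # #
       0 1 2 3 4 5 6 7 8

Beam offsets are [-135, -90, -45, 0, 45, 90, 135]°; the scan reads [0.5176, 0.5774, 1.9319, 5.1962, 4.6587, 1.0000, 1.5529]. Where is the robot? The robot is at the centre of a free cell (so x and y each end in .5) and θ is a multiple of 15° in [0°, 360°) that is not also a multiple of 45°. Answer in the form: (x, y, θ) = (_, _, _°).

The pose lattice has 28·16 = 448 candidates. Test each by forward raycasting.
  (5.5, 4.5, 15°): beam 1 = 4.0415 ≠ 0.5176 ✗
  (1.5, 4.5, 75°): beam 1 = 2.8868 ≠ 0.5176 ✗
  (2.5, 2.5, 345°): beam 1 = 1.7321 ≠ 0.5176 ✗
  (2.5, 3.5, 255°): beam 1 = 2.8868 ≠ 0.5176 ✗
  (1.5, 4.5, 15°): beam 1 = 1.0000 ≠ 0.5176 ✗
  …
  (5.5, 5.5, 210°): r_1=0.5176, r_2=0.5774, r_3=1.9319, r_4=5.1962, r_5=4.6587, r_6=1.0000, r_7=1.5529 — all match ✓
No second candidate reproduces the full scan.

(x, y, θ) = (5.5, 5.5, 210°)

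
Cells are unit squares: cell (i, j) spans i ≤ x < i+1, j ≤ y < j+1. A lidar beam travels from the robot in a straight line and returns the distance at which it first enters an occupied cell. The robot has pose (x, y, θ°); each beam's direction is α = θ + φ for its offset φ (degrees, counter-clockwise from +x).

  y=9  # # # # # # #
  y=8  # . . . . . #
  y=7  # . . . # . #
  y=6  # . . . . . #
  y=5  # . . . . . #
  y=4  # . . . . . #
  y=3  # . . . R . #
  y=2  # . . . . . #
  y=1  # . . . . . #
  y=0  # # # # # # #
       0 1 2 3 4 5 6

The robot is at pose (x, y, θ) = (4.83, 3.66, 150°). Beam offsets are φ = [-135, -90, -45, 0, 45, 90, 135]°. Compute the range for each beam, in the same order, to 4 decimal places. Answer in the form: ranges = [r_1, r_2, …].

ranges = [1.2113, 2.3400, 5.5284, 4.4225, 3.9651, 3.0715, 2.7538]

beam 1: φ=-135°, α=15°
  cosα=0.9659 sinα=0.2588 | (4,3) | tMaxX 0.1760 tMaxY 1.3137 | tΔX 1.0353 tΔY 3.8637
    t=0.1760 [x] (5,3)
    t=1.2113 [x] (6,3) — stop
  → r_1 = 1.2113
beam 2: φ=-90°, α=60°
  cosα=0.5000 sinα=0.8660 | (4,3) | tMaxX 0.3400 tMaxY 0.3926 | tΔX 2.0000 tΔY 1.1547
    t=0.3400 [x] (5,3)
    t=0.3926 [y] (5,4)
    t=1.5473 [y] (5,5)
    t=2.3400 [x] (6,5) — stop
  → r_2 = 2.3400
beam 3: φ=-45°, α=105°
  cosα=-0.2588 sinα=0.9659 | (4,3) | tMaxX 3.2069 tMaxY 0.3520 | tΔX 3.8637 tΔY 1.0353
    t=0.3520 [y] (4,4)
    t=1.3873 [y] (4,5)
    t=2.4225 [y] (4,6)
    t=3.2069 [x] (3,6)
    t=3.4578 [y] (3,7)
    t=4.4931 [y] (3,8)
    t=5.5284 [y] (3,9) — stop
  → r_3 = 5.5284
beam 4: φ=0°, α=150°
  cosα=-0.8660 sinα=0.5000 | (4,3) | tMaxX 0.9584 tMaxY 0.6800 | tΔX 1.1547 tΔY 2.0000
    t=0.6800 [y] (4,4)
    t=0.9584 [x] (3,4)
    t=2.1131 [x] (2,4)
    t=2.6800 [y] (2,5)
    t=3.2678 [x] (1,5)
    t=4.4225 [x] (0,5) — stop
  → r_4 = 4.4225
beam 5: φ=45°, α=195°
  cosα=-0.9659 sinα=-0.2588 | (4,3) | tMaxX 0.8593 tMaxY 2.5500 | tΔX 1.0353 tΔY 3.8637
    t=0.8593 [x] (3,3)
    t=1.8946 [x] (2,3)
    t=2.5500 [y] (2,2)
    t=2.9298 [x] (1,2)
    t=3.9651 [x] (0,2) — stop
  → r_5 = 3.9651
beam 6: φ=90°, α=240°
  cosα=-0.5000 sinα=-0.8660 | (4,3) | tMaxX 1.6600 tMaxY 0.7621 | tΔX 2.0000 tΔY 1.1547
    t=0.7621 [y] (4,2)
    t=1.6600 [x] (3,2)
    t=1.9168 [y] (3,1)
    t=3.0715 [y] (3,0) — stop
  → r_6 = 3.0715
beam 7: φ=135°, α=285°
  cosα=0.2588 sinα=-0.9659 | (4,3) | tMaxX 0.6568 tMaxY 0.6833 | tΔX 3.8637 tΔY 1.0353
    t=0.6568 [x] (5,3)
    t=0.6833 [y] (5,2)
    t=1.7186 [y] (5,1)
    t=2.7538 [y] (5,0) — stop
  → r_7 = 2.7538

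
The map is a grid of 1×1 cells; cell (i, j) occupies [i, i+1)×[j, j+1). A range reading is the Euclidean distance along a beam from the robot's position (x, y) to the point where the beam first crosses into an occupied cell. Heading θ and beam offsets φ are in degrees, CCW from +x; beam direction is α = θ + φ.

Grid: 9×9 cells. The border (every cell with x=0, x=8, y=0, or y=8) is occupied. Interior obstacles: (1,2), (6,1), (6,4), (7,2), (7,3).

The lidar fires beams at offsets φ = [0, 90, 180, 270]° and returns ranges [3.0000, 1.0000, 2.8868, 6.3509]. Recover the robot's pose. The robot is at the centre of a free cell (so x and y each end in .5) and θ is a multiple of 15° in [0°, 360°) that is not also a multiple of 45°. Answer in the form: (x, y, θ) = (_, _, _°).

Enumerate (i+0.5, j+0.5, θ) over the 44 free cells and 16 admissible headings. For each, cast all 4 beams and compare to the given ranges.
  (5.5, 2.5, 15°): beam 1 = 1.5529 ≠ 3.0000 ✗
  (6.5, 3.5, 345°): beam 1 = 0.5176 ≠ 3.0000 ✗
  (2.5, 5.5, 60°): beam 1 = 2.8868 ≠ 3.0000 ✗
  (2.5, 1.5, 15°): beam 1 = 4.6587 ≠ 3.0000 ✗
  (4.5, 2.5, 120°): beam 1 = 6.3509 ≠ 3.0000 ✗
  …
  (2.5, 3.5, 120°): r_1=3.0000, r_2=1.0000, r_3=2.8868, r_4=6.3509 — all match ✓
Unique over the lattice → pose = (2.5, 3.5, 120°).

(x, y, θ) = (2.5, 3.5, 120°)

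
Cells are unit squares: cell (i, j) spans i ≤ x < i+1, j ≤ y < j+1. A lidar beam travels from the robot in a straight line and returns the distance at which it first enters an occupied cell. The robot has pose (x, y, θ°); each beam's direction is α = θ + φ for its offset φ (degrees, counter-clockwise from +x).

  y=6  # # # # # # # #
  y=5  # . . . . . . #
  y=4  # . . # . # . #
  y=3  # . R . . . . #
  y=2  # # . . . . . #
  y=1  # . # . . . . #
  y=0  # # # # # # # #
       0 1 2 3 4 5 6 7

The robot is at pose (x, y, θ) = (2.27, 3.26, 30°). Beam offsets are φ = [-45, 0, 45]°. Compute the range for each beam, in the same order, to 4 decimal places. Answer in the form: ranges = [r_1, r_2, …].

beam 1: φ=-45°, α=345°
  direction (0.9659, -0.2588); cell (2,3); t to first gridline: x 0.7558, y 1.0046 (then +1.0353 / +3.8637)
    (3,3) via x @ 0.7558
    (3,2) via y @ 1.0046
    (4,2) via x @ 1.7910
    (5,2) via x @ 2.8263
    (6,2) via x @ 3.8616
    (6,1) via y @ 4.8683
    (7,1) via x @ 4.8969  # hit
  → r_1 = 4.8969
beam 2: φ=0°, α=30°
  direction (0.8660, 0.5000); cell (2,3); t to first gridline: x 0.8429, y 1.4800 (then +1.1547 / +2.0000)
    (3,3) via x @ 0.8429
    (3,4) via y @ 1.4800  # hit
  → r_2 = 1.4800
beam 3: φ=45°, α=75°
  direction (0.2588, 0.9659); cell (2,3); t to first gridline: x 2.8205, y 0.7661 (then +3.8637 / +1.0353)
    (2,4) via y @ 0.7661
    (2,5) via y @ 1.8014
    (3,5) via x @ 2.8205
    (3,6) via y @ 2.8367  # hit
  → r_3 = 2.8367

ranges = [4.8969, 1.4800, 2.8367]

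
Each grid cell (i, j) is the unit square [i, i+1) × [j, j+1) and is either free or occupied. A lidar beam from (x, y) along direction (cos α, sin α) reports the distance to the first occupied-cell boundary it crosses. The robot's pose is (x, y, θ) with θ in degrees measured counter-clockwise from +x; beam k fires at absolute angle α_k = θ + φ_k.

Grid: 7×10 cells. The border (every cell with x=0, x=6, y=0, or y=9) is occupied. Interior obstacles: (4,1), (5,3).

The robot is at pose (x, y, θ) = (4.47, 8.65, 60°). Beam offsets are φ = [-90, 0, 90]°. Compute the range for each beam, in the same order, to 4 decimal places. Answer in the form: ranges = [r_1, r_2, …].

ranges = [1.7667, 0.4041, 0.7000]

beam 1: φ=-90°, α=330°
  dir = (cos 330°, sin 330°) = (0.8660, -0.5000); from cell (4,8)
  next x-line at t=0.6120, next y-line at t=1.3000; Δt_x=1.1547, Δt_y=2.0000
    x: enter (5,8) at t=0.6120
    y: enter (5,7) at t=1.3000
    x: enter (6,7) at t=1.7667 ← occupied
  → r_1 = 1.7667
beam 2: φ=0°, α=60°
  dir = (cos 60°, sin 60°) = (0.5000, 0.8660); from cell (4,8)
  next x-line at t=1.0600, next y-line at t=0.4041; Δt_x=2.0000, Δt_y=1.1547
    y: enter (4,9) at t=0.4041 ← occupied
  → r_2 = 0.4041
beam 3: φ=90°, α=150°
  dir = (cos 150°, sin 150°) = (-0.8660, 0.5000); from cell (4,8)
  next x-line at t=0.5427, next y-line at t=0.7000; Δt_x=1.1547, Δt_y=2.0000
    x: enter (3,8) at t=0.5427
    y: enter (3,9) at t=0.7000 ← occupied
  → r_3 = 0.7000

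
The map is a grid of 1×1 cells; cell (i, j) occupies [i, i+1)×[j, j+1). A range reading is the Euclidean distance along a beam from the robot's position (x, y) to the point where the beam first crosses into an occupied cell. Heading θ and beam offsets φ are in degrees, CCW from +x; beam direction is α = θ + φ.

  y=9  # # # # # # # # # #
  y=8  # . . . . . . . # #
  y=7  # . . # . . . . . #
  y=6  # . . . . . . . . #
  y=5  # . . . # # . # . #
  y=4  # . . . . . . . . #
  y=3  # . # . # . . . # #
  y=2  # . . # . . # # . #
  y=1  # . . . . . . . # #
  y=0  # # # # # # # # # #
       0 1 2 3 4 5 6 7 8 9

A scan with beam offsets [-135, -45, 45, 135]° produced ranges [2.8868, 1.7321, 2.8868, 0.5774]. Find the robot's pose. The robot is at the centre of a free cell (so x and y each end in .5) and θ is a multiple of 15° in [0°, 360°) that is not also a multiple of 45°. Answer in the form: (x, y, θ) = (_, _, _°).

Enumerate (i+0.5, j+0.5, θ) over the 52 free cells and 16 admissible headings. For each, cast all 4 beams and compare to the given ranges.
  (1.5, 6.5, 60°): beam 1 = 2.5882 ≠ 2.8868 ✗
  (6.5, 7.5, 300°): beam 1 = 5.6940 ≠ 2.8868 ✗
  (5.5, 8.5, 120°): beam 1 = 3.6235 ≠ 2.8868 ✗
  (6.5, 4.5, 210°): beam 1 = 4.6587 ≠ 2.8868 ✗
  (1.5, 3.5, 285°): beam 1 = 0.5774 ≠ 2.8868 ✗
  …
  (6.5, 3.5, 165°): r_1=2.8868, r_2=1.7321, r_3=2.8868, r_4=0.5774 — all match ✓
Unique over the lattice → pose = (6.5, 3.5, 165°).

(x, y, θ) = (6.5, 3.5, 165°)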